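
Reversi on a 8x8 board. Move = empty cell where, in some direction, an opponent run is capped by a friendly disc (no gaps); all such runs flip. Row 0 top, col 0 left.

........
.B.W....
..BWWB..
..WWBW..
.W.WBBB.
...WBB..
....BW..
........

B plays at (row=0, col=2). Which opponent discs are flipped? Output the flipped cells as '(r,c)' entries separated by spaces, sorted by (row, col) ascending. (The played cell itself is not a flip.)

Dir NW: edge -> no flip
Dir N: edge -> no flip
Dir NE: edge -> no flip
Dir W: first cell '.' (not opp) -> no flip
Dir E: first cell '.' (not opp) -> no flip
Dir SW: first cell 'B' (not opp) -> no flip
Dir S: first cell '.' (not opp) -> no flip
Dir SE: opp run (1,3) (2,4) (3,5) capped by B -> flip

Answer: (1,3) (2,4) (3,5)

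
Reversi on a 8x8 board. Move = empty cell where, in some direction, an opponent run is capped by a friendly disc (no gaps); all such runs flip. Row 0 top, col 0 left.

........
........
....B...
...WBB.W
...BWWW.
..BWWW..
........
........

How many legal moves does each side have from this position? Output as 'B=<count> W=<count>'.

Answer: B=10 W=10

Derivation:
-- B to move --
(2,2): no bracket -> illegal
(2,3): flips 1 -> legal
(2,6): no bracket -> illegal
(2,7): no bracket -> illegal
(3,2): flips 1 -> legal
(3,6): no bracket -> illegal
(4,2): flips 1 -> legal
(4,7): flips 3 -> legal
(5,6): flips 4 -> legal
(5,7): flips 1 -> legal
(6,2): flips 2 -> legal
(6,3): flips 1 -> legal
(6,4): flips 2 -> legal
(6,5): flips 3 -> legal
(6,6): no bracket -> illegal
B mobility = 10
-- W to move --
(1,3): flips 2 -> legal
(1,4): flips 2 -> legal
(1,5): flips 1 -> legal
(2,3): flips 1 -> legal
(2,5): flips 1 -> legal
(2,6): flips 1 -> legal
(3,2): flips 1 -> legal
(3,6): flips 2 -> legal
(4,1): no bracket -> illegal
(4,2): flips 1 -> legal
(5,1): flips 1 -> legal
(6,1): no bracket -> illegal
(6,2): no bracket -> illegal
(6,3): no bracket -> illegal
W mobility = 10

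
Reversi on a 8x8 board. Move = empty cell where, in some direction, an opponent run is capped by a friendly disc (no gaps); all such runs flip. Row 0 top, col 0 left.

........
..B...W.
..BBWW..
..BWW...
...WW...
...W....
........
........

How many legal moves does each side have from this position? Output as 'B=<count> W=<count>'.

-- B to move --
(0,5): no bracket -> illegal
(0,6): no bracket -> illegal
(0,7): no bracket -> illegal
(1,3): no bracket -> illegal
(1,4): no bracket -> illegal
(1,5): no bracket -> illegal
(1,7): no bracket -> illegal
(2,6): flips 2 -> legal
(2,7): no bracket -> illegal
(3,5): flips 2 -> legal
(3,6): no bracket -> illegal
(4,2): no bracket -> illegal
(4,5): flips 1 -> legal
(5,2): no bracket -> illegal
(5,4): flips 1 -> legal
(5,5): flips 2 -> legal
(6,2): no bracket -> illegal
(6,3): flips 3 -> legal
(6,4): no bracket -> illegal
B mobility = 6
-- W to move --
(0,1): flips 2 -> legal
(0,2): no bracket -> illegal
(0,3): no bracket -> illegal
(1,1): flips 1 -> legal
(1,3): flips 1 -> legal
(1,4): no bracket -> illegal
(2,1): flips 3 -> legal
(3,1): flips 1 -> legal
(4,1): no bracket -> illegal
(4,2): no bracket -> illegal
W mobility = 5

Answer: B=6 W=5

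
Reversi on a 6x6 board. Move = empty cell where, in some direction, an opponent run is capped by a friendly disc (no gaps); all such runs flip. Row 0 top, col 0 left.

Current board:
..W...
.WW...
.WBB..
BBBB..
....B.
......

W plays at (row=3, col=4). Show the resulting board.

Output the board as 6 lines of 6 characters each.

Answer: ..W...
.WW...
.WBW..
BBBBW.
....B.
......

Derivation:
Place W at (3,4); scan 8 dirs for brackets.
Dir NW: opp run (2,3) capped by W -> flip
Dir N: first cell '.' (not opp) -> no flip
Dir NE: first cell '.' (not opp) -> no flip
Dir W: opp run (3,3) (3,2) (3,1) (3,0), next=edge -> no flip
Dir E: first cell '.' (not opp) -> no flip
Dir SW: first cell '.' (not opp) -> no flip
Dir S: opp run (4,4), next='.' -> no flip
Dir SE: first cell '.' (not opp) -> no flip
All flips: (2,3)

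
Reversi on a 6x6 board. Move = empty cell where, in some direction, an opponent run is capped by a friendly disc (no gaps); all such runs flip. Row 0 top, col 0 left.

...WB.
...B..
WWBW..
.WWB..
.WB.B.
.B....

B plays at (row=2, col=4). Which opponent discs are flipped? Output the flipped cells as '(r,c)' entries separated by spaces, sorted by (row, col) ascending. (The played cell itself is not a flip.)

Answer: (2,3)

Derivation:
Dir NW: first cell 'B' (not opp) -> no flip
Dir N: first cell '.' (not opp) -> no flip
Dir NE: first cell '.' (not opp) -> no flip
Dir W: opp run (2,3) capped by B -> flip
Dir E: first cell '.' (not opp) -> no flip
Dir SW: first cell 'B' (not opp) -> no flip
Dir S: first cell '.' (not opp) -> no flip
Dir SE: first cell '.' (not opp) -> no flip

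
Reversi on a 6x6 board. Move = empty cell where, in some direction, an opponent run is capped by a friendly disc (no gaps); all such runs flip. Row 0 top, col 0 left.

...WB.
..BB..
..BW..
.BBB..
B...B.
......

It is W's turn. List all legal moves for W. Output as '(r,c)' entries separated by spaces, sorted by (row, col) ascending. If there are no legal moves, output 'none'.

(0,1): flips 1 -> legal
(0,2): no bracket -> illegal
(0,5): flips 1 -> legal
(1,1): no bracket -> illegal
(1,4): no bracket -> illegal
(1,5): no bracket -> illegal
(2,0): no bracket -> illegal
(2,1): flips 2 -> legal
(2,4): no bracket -> illegal
(3,0): no bracket -> illegal
(3,4): no bracket -> illegal
(3,5): no bracket -> illegal
(4,1): flips 1 -> legal
(4,2): no bracket -> illegal
(4,3): flips 1 -> legal
(4,5): no bracket -> illegal
(5,0): no bracket -> illegal
(5,1): no bracket -> illegal
(5,3): no bracket -> illegal
(5,4): no bracket -> illegal
(5,5): no bracket -> illegal

Answer: (0,1) (0,5) (2,1) (4,1) (4,3)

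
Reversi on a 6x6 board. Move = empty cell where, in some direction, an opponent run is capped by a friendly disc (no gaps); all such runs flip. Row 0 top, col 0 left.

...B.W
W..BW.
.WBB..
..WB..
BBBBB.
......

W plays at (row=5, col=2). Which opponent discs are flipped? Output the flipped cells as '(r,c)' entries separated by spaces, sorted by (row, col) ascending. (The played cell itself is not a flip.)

Answer: (4,2)

Derivation:
Dir NW: opp run (4,1), next='.' -> no flip
Dir N: opp run (4,2) capped by W -> flip
Dir NE: opp run (4,3), next='.' -> no flip
Dir W: first cell '.' (not opp) -> no flip
Dir E: first cell '.' (not opp) -> no flip
Dir SW: edge -> no flip
Dir S: edge -> no flip
Dir SE: edge -> no flip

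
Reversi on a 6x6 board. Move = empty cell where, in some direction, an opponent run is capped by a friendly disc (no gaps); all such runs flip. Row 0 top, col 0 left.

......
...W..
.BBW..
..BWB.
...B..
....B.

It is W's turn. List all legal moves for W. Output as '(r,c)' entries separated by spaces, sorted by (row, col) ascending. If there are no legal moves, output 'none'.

Answer: (1,1) (2,0) (3,1) (3,5) (4,1) (4,5) (5,3)

Derivation:
(1,0): no bracket -> illegal
(1,1): flips 1 -> legal
(1,2): no bracket -> illegal
(2,0): flips 2 -> legal
(2,4): no bracket -> illegal
(2,5): no bracket -> illegal
(3,0): no bracket -> illegal
(3,1): flips 2 -> legal
(3,5): flips 1 -> legal
(4,1): flips 1 -> legal
(4,2): no bracket -> illegal
(4,4): no bracket -> illegal
(4,5): flips 1 -> legal
(5,2): no bracket -> illegal
(5,3): flips 1 -> legal
(5,5): no bracket -> illegal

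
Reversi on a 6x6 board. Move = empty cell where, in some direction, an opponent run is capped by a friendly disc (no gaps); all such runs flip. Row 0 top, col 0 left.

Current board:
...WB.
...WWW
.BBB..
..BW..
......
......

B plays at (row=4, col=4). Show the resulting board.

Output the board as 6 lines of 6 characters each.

Place B at (4,4); scan 8 dirs for brackets.
Dir NW: opp run (3,3) capped by B -> flip
Dir N: first cell '.' (not opp) -> no flip
Dir NE: first cell '.' (not opp) -> no flip
Dir W: first cell '.' (not opp) -> no flip
Dir E: first cell '.' (not opp) -> no flip
Dir SW: first cell '.' (not opp) -> no flip
Dir S: first cell '.' (not opp) -> no flip
Dir SE: first cell '.' (not opp) -> no flip
All flips: (3,3)

Answer: ...WB.
...WWW
.BBB..
..BB..
....B.
......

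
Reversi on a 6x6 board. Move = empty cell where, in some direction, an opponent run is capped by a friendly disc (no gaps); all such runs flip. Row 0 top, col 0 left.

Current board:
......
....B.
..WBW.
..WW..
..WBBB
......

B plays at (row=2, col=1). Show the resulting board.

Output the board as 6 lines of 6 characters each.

Answer: ......
....B.
.BBBW.
..BW..
..WBBB
......

Derivation:
Place B at (2,1); scan 8 dirs for brackets.
Dir NW: first cell '.' (not opp) -> no flip
Dir N: first cell '.' (not opp) -> no flip
Dir NE: first cell '.' (not opp) -> no flip
Dir W: first cell '.' (not opp) -> no flip
Dir E: opp run (2,2) capped by B -> flip
Dir SW: first cell '.' (not opp) -> no flip
Dir S: first cell '.' (not opp) -> no flip
Dir SE: opp run (3,2) capped by B -> flip
All flips: (2,2) (3,2)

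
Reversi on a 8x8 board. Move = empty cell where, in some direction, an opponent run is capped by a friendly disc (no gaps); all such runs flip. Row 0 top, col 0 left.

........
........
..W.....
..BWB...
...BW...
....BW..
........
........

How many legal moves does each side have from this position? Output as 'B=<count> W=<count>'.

Answer: B=4 W=6

Derivation:
-- B to move --
(1,1): no bracket -> illegal
(1,2): flips 1 -> legal
(1,3): no bracket -> illegal
(2,1): no bracket -> illegal
(2,3): flips 1 -> legal
(2,4): no bracket -> illegal
(3,1): no bracket -> illegal
(3,5): no bracket -> illegal
(4,2): no bracket -> illegal
(4,5): flips 1 -> legal
(4,6): no bracket -> illegal
(5,3): no bracket -> illegal
(5,6): flips 1 -> legal
(6,4): no bracket -> illegal
(6,5): no bracket -> illegal
(6,6): no bracket -> illegal
B mobility = 4
-- W to move --
(2,1): no bracket -> illegal
(2,3): no bracket -> illegal
(2,4): flips 1 -> legal
(2,5): no bracket -> illegal
(3,1): flips 1 -> legal
(3,5): flips 1 -> legal
(4,1): no bracket -> illegal
(4,2): flips 2 -> legal
(4,5): no bracket -> illegal
(5,2): no bracket -> illegal
(5,3): flips 2 -> legal
(6,3): no bracket -> illegal
(6,4): flips 1 -> legal
(6,5): no bracket -> illegal
W mobility = 6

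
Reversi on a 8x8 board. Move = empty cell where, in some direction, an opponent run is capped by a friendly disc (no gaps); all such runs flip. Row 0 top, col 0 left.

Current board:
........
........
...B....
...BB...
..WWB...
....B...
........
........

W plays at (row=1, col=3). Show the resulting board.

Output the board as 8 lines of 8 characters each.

Place W at (1,3); scan 8 dirs for brackets.
Dir NW: first cell '.' (not opp) -> no flip
Dir N: first cell '.' (not opp) -> no flip
Dir NE: first cell '.' (not opp) -> no flip
Dir W: first cell '.' (not opp) -> no flip
Dir E: first cell '.' (not opp) -> no flip
Dir SW: first cell '.' (not opp) -> no flip
Dir S: opp run (2,3) (3,3) capped by W -> flip
Dir SE: first cell '.' (not opp) -> no flip
All flips: (2,3) (3,3)

Answer: ........
...W....
...W....
...WB...
..WWB...
....B...
........
........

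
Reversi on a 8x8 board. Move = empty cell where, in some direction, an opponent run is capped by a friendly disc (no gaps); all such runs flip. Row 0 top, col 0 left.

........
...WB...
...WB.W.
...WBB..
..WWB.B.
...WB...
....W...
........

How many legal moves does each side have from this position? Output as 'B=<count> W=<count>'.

Answer: B=10 W=9

Derivation:
-- B to move --
(0,2): flips 1 -> legal
(0,3): no bracket -> illegal
(0,4): no bracket -> illegal
(1,2): flips 2 -> legal
(1,5): no bracket -> illegal
(1,6): no bracket -> illegal
(1,7): flips 1 -> legal
(2,2): flips 2 -> legal
(2,5): no bracket -> illegal
(2,7): no bracket -> illegal
(3,1): no bracket -> illegal
(3,2): flips 3 -> legal
(3,6): no bracket -> illegal
(3,7): no bracket -> illegal
(4,1): flips 2 -> legal
(5,1): flips 2 -> legal
(5,2): flips 2 -> legal
(5,5): no bracket -> illegal
(6,2): flips 1 -> legal
(6,3): no bracket -> illegal
(6,5): no bracket -> illegal
(7,3): no bracket -> illegal
(7,4): flips 1 -> legal
(7,5): no bracket -> illegal
B mobility = 10
-- W to move --
(0,3): no bracket -> illegal
(0,4): flips 5 -> legal
(0,5): flips 1 -> legal
(1,5): flips 2 -> legal
(2,5): flips 2 -> legal
(3,6): flips 2 -> legal
(3,7): no bracket -> illegal
(4,5): flips 2 -> legal
(4,7): no bracket -> illegal
(5,5): flips 2 -> legal
(5,6): no bracket -> illegal
(5,7): flips 3 -> legal
(6,3): no bracket -> illegal
(6,5): flips 1 -> legal
W mobility = 9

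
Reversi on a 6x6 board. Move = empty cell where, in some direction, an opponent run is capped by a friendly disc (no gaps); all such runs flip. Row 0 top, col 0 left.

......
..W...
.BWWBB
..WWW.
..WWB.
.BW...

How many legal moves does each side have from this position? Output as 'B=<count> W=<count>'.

Answer: B=5 W=9

Derivation:
-- B to move --
(0,1): no bracket -> illegal
(0,2): no bracket -> illegal
(0,3): flips 1 -> legal
(1,1): flips 2 -> legal
(1,3): no bracket -> illegal
(1,4): no bracket -> illegal
(3,1): no bracket -> illegal
(3,5): no bracket -> illegal
(4,1): flips 2 -> legal
(4,5): no bracket -> illegal
(5,3): flips 1 -> legal
(5,4): flips 2 -> legal
B mobility = 5
-- W to move --
(1,0): flips 1 -> legal
(1,1): no bracket -> illegal
(1,3): no bracket -> illegal
(1,4): flips 1 -> legal
(1,5): flips 1 -> legal
(2,0): flips 1 -> legal
(3,0): flips 1 -> legal
(3,1): no bracket -> illegal
(3,5): no bracket -> illegal
(4,0): no bracket -> illegal
(4,1): no bracket -> illegal
(4,5): flips 1 -> legal
(5,0): flips 1 -> legal
(5,3): no bracket -> illegal
(5,4): flips 1 -> legal
(5,5): flips 1 -> legal
W mobility = 9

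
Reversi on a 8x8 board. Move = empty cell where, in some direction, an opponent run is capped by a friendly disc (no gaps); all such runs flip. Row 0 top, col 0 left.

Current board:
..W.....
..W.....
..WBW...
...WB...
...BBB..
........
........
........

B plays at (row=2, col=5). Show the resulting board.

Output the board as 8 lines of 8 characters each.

Answer: ..W.....
..W.....
..WBBB..
...WB...
...BBB..
........
........
........

Derivation:
Place B at (2,5); scan 8 dirs for brackets.
Dir NW: first cell '.' (not opp) -> no flip
Dir N: first cell '.' (not opp) -> no flip
Dir NE: first cell '.' (not opp) -> no flip
Dir W: opp run (2,4) capped by B -> flip
Dir E: first cell '.' (not opp) -> no flip
Dir SW: first cell 'B' (not opp) -> no flip
Dir S: first cell '.' (not opp) -> no flip
Dir SE: first cell '.' (not opp) -> no flip
All flips: (2,4)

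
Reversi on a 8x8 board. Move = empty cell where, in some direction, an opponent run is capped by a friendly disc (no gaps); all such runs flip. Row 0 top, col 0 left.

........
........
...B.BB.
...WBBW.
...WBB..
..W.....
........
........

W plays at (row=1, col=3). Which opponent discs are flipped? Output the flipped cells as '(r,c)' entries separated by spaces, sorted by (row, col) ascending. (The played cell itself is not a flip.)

Answer: (2,3)

Derivation:
Dir NW: first cell '.' (not opp) -> no flip
Dir N: first cell '.' (not opp) -> no flip
Dir NE: first cell '.' (not opp) -> no flip
Dir W: first cell '.' (not opp) -> no flip
Dir E: first cell '.' (not opp) -> no flip
Dir SW: first cell '.' (not opp) -> no flip
Dir S: opp run (2,3) capped by W -> flip
Dir SE: first cell '.' (not opp) -> no flip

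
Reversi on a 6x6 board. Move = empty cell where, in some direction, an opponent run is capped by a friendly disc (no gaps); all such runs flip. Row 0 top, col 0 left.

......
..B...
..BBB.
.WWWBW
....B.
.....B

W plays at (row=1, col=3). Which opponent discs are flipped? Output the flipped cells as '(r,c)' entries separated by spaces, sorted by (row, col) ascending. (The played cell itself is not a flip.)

Dir NW: first cell '.' (not opp) -> no flip
Dir N: first cell '.' (not opp) -> no flip
Dir NE: first cell '.' (not opp) -> no flip
Dir W: opp run (1,2), next='.' -> no flip
Dir E: first cell '.' (not opp) -> no flip
Dir SW: opp run (2,2) capped by W -> flip
Dir S: opp run (2,3) capped by W -> flip
Dir SE: opp run (2,4) capped by W -> flip

Answer: (2,2) (2,3) (2,4)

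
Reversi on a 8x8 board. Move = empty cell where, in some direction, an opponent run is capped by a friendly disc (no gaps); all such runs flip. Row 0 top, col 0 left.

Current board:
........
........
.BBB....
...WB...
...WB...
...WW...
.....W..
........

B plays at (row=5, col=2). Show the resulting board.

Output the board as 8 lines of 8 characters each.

Place B at (5,2); scan 8 dirs for brackets.
Dir NW: first cell '.' (not opp) -> no flip
Dir N: first cell '.' (not opp) -> no flip
Dir NE: opp run (4,3) capped by B -> flip
Dir W: first cell '.' (not opp) -> no flip
Dir E: opp run (5,3) (5,4), next='.' -> no flip
Dir SW: first cell '.' (not opp) -> no flip
Dir S: first cell '.' (not opp) -> no flip
Dir SE: first cell '.' (not opp) -> no flip
All flips: (4,3)

Answer: ........
........
.BBB....
...WB...
...BB...
..BWW...
.....W..
........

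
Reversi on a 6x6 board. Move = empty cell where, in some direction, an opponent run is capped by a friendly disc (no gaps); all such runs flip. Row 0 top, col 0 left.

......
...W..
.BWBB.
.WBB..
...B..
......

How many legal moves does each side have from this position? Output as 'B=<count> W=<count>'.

-- B to move --
(0,2): flips 1 -> legal
(0,3): flips 1 -> legal
(0,4): no bracket -> illegal
(1,1): flips 1 -> legal
(1,2): flips 1 -> legal
(1,4): no bracket -> illegal
(2,0): no bracket -> illegal
(3,0): flips 1 -> legal
(4,0): no bracket -> illegal
(4,1): flips 1 -> legal
(4,2): no bracket -> illegal
B mobility = 6
-- W to move --
(1,0): no bracket -> illegal
(1,1): flips 1 -> legal
(1,2): no bracket -> illegal
(1,4): no bracket -> illegal
(1,5): no bracket -> illegal
(2,0): flips 1 -> legal
(2,5): flips 2 -> legal
(3,0): no bracket -> illegal
(3,4): flips 2 -> legal
(3,5): flips 1 -> legal
(4,1): no bracket -> illegal
(4,2): flips 1 -> legal
(4,4): flips 1 -> legal
(5,2): no bracket -> illegal
(5,3): flips 3 -> legal
(5,4): no bracket -> illegal
W mobility = 8

Answer: B=6 W=8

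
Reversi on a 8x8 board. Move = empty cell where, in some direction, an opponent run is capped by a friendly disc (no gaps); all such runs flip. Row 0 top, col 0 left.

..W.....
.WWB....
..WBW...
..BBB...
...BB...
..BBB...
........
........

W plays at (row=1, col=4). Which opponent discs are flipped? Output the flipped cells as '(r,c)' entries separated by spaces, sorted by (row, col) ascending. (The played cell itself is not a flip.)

Dir NW: first cell '.' (not opp) -> no flip
Dir N: first cell '.' (not opp) -> no flip
Dir NE: first cell '.' (not opp) -> no flip
Dir W: opp run (1,3) capped by W -> flip
Dir E: first cell '.' (not opp) -> no flip
Dir SW: opp run (2,3) (3,2), next='.' -> no flip
Dir S: first cell 'W' (not opp) -> no flip
Dir SE: first cell '.' (not opp) -> no flip

Answer: (1,3)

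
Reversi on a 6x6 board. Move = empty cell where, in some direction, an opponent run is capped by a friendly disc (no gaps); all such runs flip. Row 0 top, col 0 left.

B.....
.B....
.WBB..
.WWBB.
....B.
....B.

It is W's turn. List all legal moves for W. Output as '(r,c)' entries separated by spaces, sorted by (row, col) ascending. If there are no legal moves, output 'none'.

Answer: (0,1) (1,2) (1,3) (1,4) (2,4) (3,5)

Derivation:
(0,1): flips 1 -> legal
(0,2): no bracket -> illegal
(1,0): no bracket -> illegal
(1,2): flips 1 -> legal
(1,3): flips 1 -> legal
(1,4): flips 1 -> legal
(2,0): no bracket -> illegal
(2,4): flips 2 -> legal
(2,5): no bracket -> illegal
(3,5): flips 2 -> legal
(4,2): no bracket -> illegal
(4,3): no bracket -> illegal
(4,5): no bracket -> illegal
(5,3): no bracket -> illegal
(5,5): no bracket -> illegal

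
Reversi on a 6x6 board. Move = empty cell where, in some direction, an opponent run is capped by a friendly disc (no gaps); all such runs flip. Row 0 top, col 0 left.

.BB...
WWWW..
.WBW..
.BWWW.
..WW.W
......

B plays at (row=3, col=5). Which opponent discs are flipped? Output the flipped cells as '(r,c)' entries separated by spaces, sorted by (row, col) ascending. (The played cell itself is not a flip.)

Answer: (3,2) (3,3) (3,4)

Derivation:
Dir NW: first cell '.' (not opp) -> no flip
Dir N: first cell '.' (not opp) -> no flip
Dir NE: edge -> no flip
Dir W: opp run (3,4) (3,3) (3,2) capped by B -> flip
Dir E: edge -> no flip
Dir SW: first cell '.' (not opp) -> no flip
Dir S: opp run (4,5), next='.' -> no flip
Dir SE: edge -> no flip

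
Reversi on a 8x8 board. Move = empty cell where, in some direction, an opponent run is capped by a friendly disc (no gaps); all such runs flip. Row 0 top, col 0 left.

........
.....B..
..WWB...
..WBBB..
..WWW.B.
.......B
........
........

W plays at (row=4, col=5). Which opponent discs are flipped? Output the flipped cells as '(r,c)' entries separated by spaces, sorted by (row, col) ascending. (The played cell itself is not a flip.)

Dir NW: opp run (3,4) capped by W -> flip
Dir N: opp run (3,5), next='.' -> no flip
Dir NE: first cell '.' (not opp) -> no flip
Dir W: first cell 'W' (not opp) -> no flip
Dir E: opp run (4,6), next='.' -> no flip
Dir SW: first cell '.' (not opp) -> no flip
Dir S: first cell '.' (not opp) -> no flip
Dir SE: first cell '.' (not opp) -> no flip

Answer: (3,4)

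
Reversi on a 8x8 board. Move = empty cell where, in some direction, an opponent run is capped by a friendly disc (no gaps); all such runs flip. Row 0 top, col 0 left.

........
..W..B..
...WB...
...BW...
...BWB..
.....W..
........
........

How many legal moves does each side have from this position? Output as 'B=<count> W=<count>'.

Answer: B=8 W=10

Derivation:
-- B to move --
(0,1): flips 3 -> legal
(0,2): no bracket -> illegal
(0,3): no bracket -> illegal
(1,1): no bracket -> illegal
(1,3): flips 1 -> legal
(1,4): no bracket -> illegal
(2,1): no bracket -> illegal
(2,2): flips 1 -> legal
(2,5): flips 1 -> legal
(3,2): no bracket -> illegal
(3,5): flips 1 -> legal
(4,6): no bracket -> illegal
(5,3): no bracket -> illegal
(5,4): flips 2 -> legal
(5,6): no bracket -> illegal
(6,4): no bracket -> illegal
(6,5): flips 1 -> legal
(6,6): flips 2 -> legal
B mobility = 8
-- W to move --
(0,4): no bracket -> illegal
(0,5): no bracket -> illegal
(0,6): no bracket -> illegal
(1,3): no bracket -> illegal
(1,4): flips 1 -> legal
(1,6): no bracket -> illegal
(2,2): flips 1 -> legal
(2,5): flips 1 -> legal
(2,6): no bracket -> illegal
(3,2): flips 1 -> legal
(3,5): flips 1 -> legal
(3,6): no bracket -> illegal
(4,2): flips 1 -> legal
(4,6): flips 1 -> legal
(5,2): flips 1 -> legal
(5,3): flips 2 -> legal
(5,4): no bracket -> illegal
(5,6): flips 1 -> legal
W mobility = 10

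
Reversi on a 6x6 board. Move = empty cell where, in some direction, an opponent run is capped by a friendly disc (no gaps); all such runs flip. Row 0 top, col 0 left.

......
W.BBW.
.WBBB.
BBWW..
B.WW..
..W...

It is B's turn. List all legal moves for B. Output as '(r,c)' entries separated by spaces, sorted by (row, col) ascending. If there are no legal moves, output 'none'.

(0,0): no bracket -> illegal
(0,1): no bracket -> illegal
(0,3): no bracket -> illegal
(0,4): flips 1 -> legal
(0,5): flips 1 -> legal
(1,1): flips 1 -> legal
(1,5): flips 1 -> legal
(2,0): flips 1 -> legal
(2,5): no bracket -> illegal
(3,4): flips 2 -> legal
(4,1): flips 1 -> legal
(4,4): flips 1 -> legal
(5,1): flips 2 -> legal
(5,3): flips 3 -> legal
(5,4): no bracket -> illegal

Answer: (0,4) (0,5) (1,1) (1,5) (2,0) (3,4) (4,1) (4,4) (5,1) (5,3)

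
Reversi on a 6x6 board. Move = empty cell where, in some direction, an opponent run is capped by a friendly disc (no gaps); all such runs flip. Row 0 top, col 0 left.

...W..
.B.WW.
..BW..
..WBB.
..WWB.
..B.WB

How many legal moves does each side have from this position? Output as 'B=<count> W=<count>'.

-- B to move --
(0,2): no bracket -> illegal
(0,4): flips 1 -> legal
(0,5): no bracket -> illegal
(1,2): flips 1 -> legal
(1,5): no bracket -> illegal
(2,1): no bracket -> illegal
(2,4): flips 1 -> legal
(2,5): no bracket -> illegal
(3,1): flips 1 -> legal
(4,1): flips 2 -> legal
(4,5): no bracket -> illegal
(5,1): flips 1 -> legal
(5,3): flips 2 -> legal
B mobility = 7
-- W to move --
(0,0): no bracket -> illegal
(0,1): no bracket -> illegal
(0,2): no bracket -> illegal
(1,0): no bracket -> illegal
(1,2): flips 1 -> legal
(2,0): no bracket -> illegal
(2,1): flips 1 -> legal
(2,4): flips 3 -> legal
(2,5): flips 1 -> legal
(3,1): flips 1 -> legal
(3,5): flips 2 -> legal
(4,1): no bracket -> illegal
(4,5): flips 2 -> legal
(5,1): no bracket -> illegal
(5,3): no bracket -> illegal
W mobility = 7

Answer: B=7 W=7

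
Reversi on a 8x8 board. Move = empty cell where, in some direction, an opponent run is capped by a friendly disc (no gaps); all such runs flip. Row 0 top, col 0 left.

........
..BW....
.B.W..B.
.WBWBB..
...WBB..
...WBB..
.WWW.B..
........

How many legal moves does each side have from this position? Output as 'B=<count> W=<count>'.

-- B to move --
(0,2): no bracket -> illegal
(0,3): no bracket -> illegal
(0,4): no bracket -> illegal
(1,4): flips 2 -> legal
(2,0): no bracket -> illegal
(2,2): flips 1 -> legal
(2,4): no bracket -> illegal
(3,0): flips 1 -> legal
(4,0): no bracket -> illegal
(4,1): flips 1 -> legal
(4,2): flips 1 -> legal
(5,0): no bracket -> illegal
(5,1): no bracket -> illegal
(5,2): flips 2 -> legal
(6,0): no bracket -> illegal
(6,4): no bracket -> illegal
(7,0): no bracket -> illegal
(7,1): flips 2 -> legal
(7,2): flips 1 -> legal
(7,3): no bracket -> illegal
(7,4): no bracket -> illegal
B mobility = 8
-- W to move --
(0,1): flips 1 -> legal
(0,2): no bracket -> illegal
(0,3): no bracket -> illegal
(1,0): flips 2 -> legal
(1,1): flips 2 -> legal
(1,5): no bracket -> illegal
(1,6): no bracket -> illegal
(1,7): flips 3 -> legal
(2,0): no bracket -> illegal
(2,2): no bracket -> illegal
(2,4): no bracket -> illegal
(2,5): flips 1 -> legal
(2,7): no bracket -> illegal
(3,0): no bracket -> illegal
(3,6): flips 4 -> legal
(3,7): no bracket -> illegal
(4,1): flips 1 -> legal
(4,2): no bracket -> illegal
(4,6): flips 2 -> legal
(5,6): flips 4 -> legal
(6,4): no bracket -> illegal
(6,6): flips 2 -> legal
(7,4): no bracket -> illegal
(7,5): no bracket -> illegal
(7,6): flips 2 -> legal
W mobility = 11

Answer: B=8 W=11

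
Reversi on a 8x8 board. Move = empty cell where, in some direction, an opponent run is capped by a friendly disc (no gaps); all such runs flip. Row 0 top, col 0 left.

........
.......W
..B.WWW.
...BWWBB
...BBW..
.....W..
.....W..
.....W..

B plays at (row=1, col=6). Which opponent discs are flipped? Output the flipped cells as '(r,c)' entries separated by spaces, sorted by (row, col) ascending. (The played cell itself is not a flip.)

Dir NW: first cell '.' (not opp) -> no flip
Dir N: first cell '.' (not opp) -> no flip
Dir NE: first cell '.' (not opp) -> no flip
Dir W: first cell '.' (not opp) -> no flip
Dir E: opp run (1,7), next=edge -> no flip
Dir SW: opp run (2,5) (3,4) capped by B -> flip
Dir S: opp run (2,6) capped by B -> flip
Dir SE: first cell '.' (not opp) -> no flip

Answer: (2,5) (2,6) (3,4)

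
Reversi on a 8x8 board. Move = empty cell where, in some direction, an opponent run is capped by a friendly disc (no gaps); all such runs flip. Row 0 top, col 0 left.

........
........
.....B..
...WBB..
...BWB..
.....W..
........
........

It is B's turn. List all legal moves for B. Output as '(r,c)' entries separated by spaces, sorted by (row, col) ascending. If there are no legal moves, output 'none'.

(2,2): no bracket -> illegal
(2,3): flips 1 -> legal
(2,4): no bracket -> illegal
(3,2): flips 1 -> legal
(4,2): no bracket -> illegal
(4,6): no bracket -> illegal
(5,3): flips 1 -> legal
(5,4): flips 1 -> legal
(5,6): no bracket -> illegal
(6,4): no bracket -> illegal
(6,5): flips 1 -> legal
(6,6): no bracket -> illegal

Answer: (2,3) (3,2) (5,3) (5,4) (6,5)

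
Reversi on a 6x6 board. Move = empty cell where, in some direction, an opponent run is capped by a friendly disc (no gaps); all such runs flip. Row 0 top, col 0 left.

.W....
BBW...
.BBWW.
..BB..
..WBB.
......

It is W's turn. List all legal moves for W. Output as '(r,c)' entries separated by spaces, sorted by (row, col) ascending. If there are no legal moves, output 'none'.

(0,0): no bracket -> illegal
(0,2): no bracket -> illegal
(1,3): no bracket -> illegal
(2,0): flips 2 -> legal
(3,0): flips 1 -> legal
(3,1): flips 2 -> legal
(3,4): no bracket -> illegal
(3,5): no bracket -> illegal
(4,1): flips 1 -> legal
(4,5): flips 2 -> legal
(5,2): no bracket -> illegal
(5,3): flips 2 -> legal
(5,4): no bracket -> illegal
(5,5): no bracket -> illegal

Answer: (2,0) (3,0) (3,1) (4,1) (4,5) (5,3)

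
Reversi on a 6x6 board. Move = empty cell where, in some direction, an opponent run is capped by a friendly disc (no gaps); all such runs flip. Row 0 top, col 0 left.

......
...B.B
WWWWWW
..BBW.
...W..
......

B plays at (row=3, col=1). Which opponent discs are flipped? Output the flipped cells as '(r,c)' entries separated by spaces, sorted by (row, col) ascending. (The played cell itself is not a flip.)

Dir NW: opp run (2,0), next=edge -> no flip
Dir N: opp run (2,1), next='.' -> no flip
Dir NE: opp run (2,2) capped by B -> flip
Dir W: first cell '.' (not opp) -> no flip
Dir E: first cell 'B' (not opp) -> no flip
Dir SW: first cell '.' (not opp) -> no flip
Dir S: first cell '.' (not opp) -> no flip
Dir SE: first cell '.' (not opp) -> no flip

Answer: (2,2)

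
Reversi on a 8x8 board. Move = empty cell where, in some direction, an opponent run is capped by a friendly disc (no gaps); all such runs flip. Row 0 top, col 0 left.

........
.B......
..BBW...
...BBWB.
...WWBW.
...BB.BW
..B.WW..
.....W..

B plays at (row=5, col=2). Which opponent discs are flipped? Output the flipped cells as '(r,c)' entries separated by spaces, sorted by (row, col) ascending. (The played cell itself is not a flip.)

Answer: (4,3)

Derivation:
Dir NW: first cell '.' (not opp) -> no flip
Dir N: first cell '.' (not opp) -> no flip
Dir NE: opp run (4,3) capped by B -> flip
Dir W: first cell '.' (not opp) -> no flip
Dir E: first cell 'B' (not opp) -> no flip
Dir SW: first cell '.' (not opp) -> no flip
Dir S: first cell 'B' (not opp) -> no flip
Dir SE: first cell '.' (not opp) -> no flip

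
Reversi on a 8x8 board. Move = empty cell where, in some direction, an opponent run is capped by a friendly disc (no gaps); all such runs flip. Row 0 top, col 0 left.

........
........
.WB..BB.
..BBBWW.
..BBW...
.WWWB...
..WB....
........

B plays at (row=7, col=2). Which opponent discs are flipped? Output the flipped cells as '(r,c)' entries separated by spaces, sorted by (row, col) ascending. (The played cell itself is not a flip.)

Dir NW: first cell '.' (not opp) -> no flip
Dir N: opp run (6,2) (5,2) capped by B -> flip
Dir NE: first cell 'B' (not opp) -> no flip
Dir W: first cell '.' (not opp) -> no flip
Dir E: first cell '.' (not opp) -> no flip
Dir SW: edge -> no flip
Dir S: edge -> no flip
Dir SE: edge -> no flip

Answer: (5,2) (6,2)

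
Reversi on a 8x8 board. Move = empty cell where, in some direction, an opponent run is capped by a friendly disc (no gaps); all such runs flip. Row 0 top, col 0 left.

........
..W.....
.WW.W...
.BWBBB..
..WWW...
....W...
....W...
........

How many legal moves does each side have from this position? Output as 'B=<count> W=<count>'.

-- B to move --
(0,1): no bracket -> illegal
(0,2): no bracket -> illegal
(0,3): no bracket -> illegal
(1,0): no bracket -> illegal
(1,1): flips 2 -> legal
(1,3): flips 2 -> legal
(1,4): flips 1 -> legal
(1,5): flips 1 -> legal
(2,0): no bracket -> illegal
(2,3): no bracket -> illegal
(2,5): no bracket -> illegal
(3,0): no bracket -> illegal
(4,1): no bracket -> illegal
(4,5): no bracket -> illegal
(5,1): flips 1 -> legal
(5,2): flips 1 -> legal
(5,3): flips 3 -> legal
(5,5): flips 1 -> legal
(6,3): no bracket -> illegal
(6,5): no bracket -> illegal
(7,3): no bracket -> illegal
(7,4): flips 3 -> legal
(7,5): no bracket -> illegal
B mobility = 9
-- W to move --
(2,0): flips 1 -> legal
(2,3): flips 1 -> legal
(2,5): flips 1 -> legal
(2,6): flips 1 -> legal
(3,0): flips 1 -> legal
(3,6): flips 3 -> legal
(4,0): flips 1 -> legal
(4,1): flips 1 -> legal
(4,5): no bracket -> illegal
(4,6): flips 1 -> legal
W mobility = 9

Answer: B=9 W=9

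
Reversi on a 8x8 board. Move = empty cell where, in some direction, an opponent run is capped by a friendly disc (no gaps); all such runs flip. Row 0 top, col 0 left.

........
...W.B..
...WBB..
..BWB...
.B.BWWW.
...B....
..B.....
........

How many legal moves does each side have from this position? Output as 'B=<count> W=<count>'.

Answer: B=10 W=9

Derivation:
-- B to move --
(0,2): flips 1 -> legal
(0,3): flips 3 -> legal
(0,4): no bracket -> illegal
(1,2): flips 1 -> legal
(1,4): flips 1 -> legal
(2,2): flips 1 -> legal
(3,5): flips 1 -> legal
(3,6): no bracket -> illegal
(3,7): no bracket -> illegal
(4,2): flips 1 -> legal
(4,7): flips 3 -> legal
(5,4): flips 1 -> legal
(5,5): no bracket -> illegal
(5,6): flips 1 -> legal
(5,7): no bracket -> illegal
B mobility = 10
-- W to move --
(0,4): no bracket -> illegal
(0,5): no bracket -> illegal
(0,6): flips 2 -> legal
(1,4): flips 2 -> legal
(1,6): no bracket -> illegal
(2,1): no bracket -> illegal
(2,2): no bracket -> illegal
(2,6): flips 2 -> legal
(3,0): no bracket -> illegal
(3,1): flips 1 -> legal
(3,5): flips 2 -> legal
(3,6): no bracket -> illegal
(4,0): no bracket -> illegal
(4,2): flips 1 -> legal
(5,0): flips 2 -> legal
(5,1): no bracket -> illegal
(5,2): no bracket -> illegal
(5,4): no bracket -> illegal
(6,1): no bracket -> illegal
(6,3): flips 2 -> legal
(6,4): no bracket -> illegal
(7,1): flips 2 -> legal
(7,2): no bracket -> illegal
(7,3): no bracket -> illegal
W mobility = 9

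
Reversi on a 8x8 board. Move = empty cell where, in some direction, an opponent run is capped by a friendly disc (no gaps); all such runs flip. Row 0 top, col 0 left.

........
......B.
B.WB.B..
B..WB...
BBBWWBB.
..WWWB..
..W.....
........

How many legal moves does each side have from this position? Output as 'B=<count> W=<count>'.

Answer: B=9 W=11

Derivation:
-- B to move --
(1,1): flips 3 -> legal
(1,2): no bracket -> illegal
(1,3): no bracket -> illegal
(2,1): flips 1 -> legal
(2,4): flips 1 -> legal
(3,1): no bracket -> illegal
(3,2): flips 1 -> legal
(3,5): no bracket -> illegal
(5,1): flips 3 -> legal
(6,1): flips 2 -> legal
(6,3): flips 5 -> legal
(6,4): flips 3 -> legal
(6,5): no bracket -> illegal
(7,1): no bracket -> illegal
(7,2): flips 2 -> legal
(7,3): no bracket -> illegal
B mobility = 9
-- W to move --
(0,5): no bracket -> illegal
(0,6): no bracket -> illegal
(0,7): flips 3 -> legal
(1,0): no bracket -> illegal
(1,1): no bracket -> illegal
(1,2): no bracket -> illegal
(1,3): flips 1 -> legal
(1,4): no bracket -> illegal
(1,5): no bracket -> illegal
(1,7): no bracket -> illegal
(2,1): no bracket -> illegal
(2,4): flips 2 -> legal
(2,6): no bracket -> illegal
(2,7): no bracket -> illegal
(3,1): flips 1 -> legal
(3,2): flips 1 -> legal
(3,5): flips 1 -> legal
(3,6): flips 1 -> legal
(3,7): no bracket -> illegal
(4,7): flips 2 -> legal
(5,0): no bracket -> illegal
(5,1): flips 1 -> legal
(5,6): flips 1 -> legal
(5,7): no bracket -> illegal
(6,4): no bracket -> illegal
(6,5): no bracket -> illegal
(6,6): flips 1 -> legal
W mobility = 11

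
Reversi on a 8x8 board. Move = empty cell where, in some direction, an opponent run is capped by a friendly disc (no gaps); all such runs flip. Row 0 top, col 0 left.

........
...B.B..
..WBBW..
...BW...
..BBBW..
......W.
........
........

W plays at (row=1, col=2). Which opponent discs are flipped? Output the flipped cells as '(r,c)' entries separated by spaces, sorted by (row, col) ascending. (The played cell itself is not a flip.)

Answer: (2,3)

Derivation:
Dir NW: first cell '.' (not opp) -> no flip
Dir N: first cell '.' (not opp) -> no flip
Dir NE: first cell '.' (not opp) -> no flip
Dir W: first cell '.' (not opp) -> no flip
Dir E: opp run (1,3), next='.' -> no flip
Dir SW: first cell '.' (not opp) -> no flip
Dir S: first cell 'W' (not opp) -> no flip
Dir SE: opp run (2,3) capped by W -> flip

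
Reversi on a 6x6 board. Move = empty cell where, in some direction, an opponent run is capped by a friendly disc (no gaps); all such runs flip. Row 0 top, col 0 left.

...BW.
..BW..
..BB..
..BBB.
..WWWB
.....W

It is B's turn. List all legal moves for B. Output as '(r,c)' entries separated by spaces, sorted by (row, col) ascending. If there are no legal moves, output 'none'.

Answer: (0,5) (1,4) (4,1) (5,1) (5,2) (5,3) (5,4)

Derivation:
(0,2): no bracket -> illegal
(0,5): flips 1 -> legal
(1,4): flips 1 -> legal
(1,5): no bracket -> illegal
(2,4): no bracket -> illegal
(3,1): no bracket -> illegal
(3,5): no bracket -> illegal
(4,1): flips 3 -> legal
(5,1): flips 1 -> legal
(5,2): flips 2 -> legal
(5,3): flips 1 -> legal
(5,4): flips 2 -> legal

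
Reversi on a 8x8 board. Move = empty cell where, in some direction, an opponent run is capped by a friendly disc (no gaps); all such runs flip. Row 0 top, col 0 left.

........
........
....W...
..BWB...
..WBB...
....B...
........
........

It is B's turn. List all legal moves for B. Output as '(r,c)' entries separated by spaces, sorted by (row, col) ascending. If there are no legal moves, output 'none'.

(1,3): no bracket -> illegal
(1,4): flips 1 -> legal
(1,5): no bracket -> illegal
(2,2): flips 1 -> legal
(2,3): flips 1 -> legal
(2,5): no bracket -> illegal
(3,1): no bracket -> illegal
(3,5): no bracket -> illegal
(4,1): flips 1 -> legal
(5,1): no bracket -> illegal
(5,2): flips 1 -> legal
(5,3): no bracket -> illegal

Answer: (1,4) (2,2) (2,3) (4,1) (5,2)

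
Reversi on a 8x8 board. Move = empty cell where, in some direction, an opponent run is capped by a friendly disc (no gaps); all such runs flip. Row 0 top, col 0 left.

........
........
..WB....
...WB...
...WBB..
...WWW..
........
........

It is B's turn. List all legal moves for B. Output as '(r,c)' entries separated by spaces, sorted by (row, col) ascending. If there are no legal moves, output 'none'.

(1,1): flips 2 -> legal
(1,2): no bracket -> illegal
(1,3): no bracket -> illegal
(2,1): flips 1 -> legal
(2,4): no bracket -> illegal
(3,1): no bracket -> illegal
(3,2): flips 1 -> legal
(4,2): flips 1 -> legal
(4,6): no bracket -> illegal
(5,2): flips 1 -> legal
(5,6): no bracket -> illegal
(6,2): flips 1 -> legal
(6,3): flips 4 -> legal
(6,4): flips 1 -> legal
(6,5): flips 1 -> legal
(6,6): flips 1 -> legal

Answer: (1,1) (2,1) (3,2) (4,2) (5,2) (6,2) (6,3) (6,4) (6,5) (6,6)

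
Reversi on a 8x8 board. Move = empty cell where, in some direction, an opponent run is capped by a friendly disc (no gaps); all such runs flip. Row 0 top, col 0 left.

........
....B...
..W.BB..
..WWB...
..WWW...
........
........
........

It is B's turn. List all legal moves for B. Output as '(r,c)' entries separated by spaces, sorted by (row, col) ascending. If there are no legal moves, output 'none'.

Answer: (3,1) (5,1) (5,2) (5,4)

Derivation:
(1,1): no bracket -> illegal
(1,2): no bracket -> illegal
(1,3): no bracket -> illegal
(2,1): no bracket -> illegal
(2,3): no bracket -> illegal
(3,1): flips 2 -> legal
(3,5): no bracket -> illegal
(4,1): no bracket -> illegal
(4,5): no bracket -> illegal
(5,1): flips 2 -> legal
(5,2): flips 1 -> legal
(5,3): no bracket -> illegal
(5,4): flips 1 -> legal
(5,5): no bracket -> illegal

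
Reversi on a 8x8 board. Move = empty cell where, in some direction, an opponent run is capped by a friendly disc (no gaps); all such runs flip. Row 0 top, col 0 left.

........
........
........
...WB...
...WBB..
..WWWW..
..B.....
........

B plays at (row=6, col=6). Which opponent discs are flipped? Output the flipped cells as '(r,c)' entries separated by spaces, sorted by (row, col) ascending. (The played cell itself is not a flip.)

Answer: (5,5)

Derivation:
Dir NW: opp run (5,5) capped by B -> flip
Dir N: first cell '.' (not opp) -> no flip
Dir NE: first cell '.' (not opp) -> no flip
Dir W: first cell '.' (not opp) -> no flip
Dir E: first cell '.' (not opp) -> no flip
Dir SW: first cell '.' (not opp) -> no flip
Dir S: first cell '.' (not opp) -> no flip
Dir SE: first cell '.' (not opp) -> no flip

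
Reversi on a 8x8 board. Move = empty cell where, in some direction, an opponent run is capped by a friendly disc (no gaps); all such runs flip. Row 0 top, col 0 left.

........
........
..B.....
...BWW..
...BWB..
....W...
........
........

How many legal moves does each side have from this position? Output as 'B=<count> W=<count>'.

Answer: B=6 W=8

Derivation:
-- B to move --
(2,3): flips 1 -> legal
(2,4): no bracket -> illegal
(2,5): flips 2 -> legal
(2,6): no bracket -> illegal
(3,6): flips 2 -> legal
(4,6): no bracket -> illegal
(5,3): no bracket -> illegal
(5,5): flips 1 -> legal
(6,3): flips 1 -> legal
(6,4): no bracket -> illegal
(6,5): flips 1 -> legal
B mobility = 6
-- W to move --
(1,1): flips 2 -> legal
(1,2): no bracket -> illegal
(1,3): no bracket -> illegal
(2,1): no bracket -> illegal
(2,3): no bracket -> illegal
(2,4): no bracket -> illegal
(3,1): no bracket -> illegal
(3,2): flips 2 -> legal
(3,6): flips 1 -> legal
(4,2): flips 1 -> legal
(4,6): flips 1 -> legal
(5,2): flips 1 -> legal
(5,3): no bracket -> illegal
(5,5): flips 1 -> legal
(5,6): flips 1 -> legal
W mobility = 8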